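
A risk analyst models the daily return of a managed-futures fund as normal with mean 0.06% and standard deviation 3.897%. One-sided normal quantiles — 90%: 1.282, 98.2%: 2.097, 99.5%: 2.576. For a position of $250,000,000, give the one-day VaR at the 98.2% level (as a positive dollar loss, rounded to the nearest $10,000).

$20,280,000

VaR = −μ + z·σ = −(0.06%) + 2.097 × 3.897% = 8.112%.
On $250,000,000: 0.08112 × $250,000,000 = $20,280,000.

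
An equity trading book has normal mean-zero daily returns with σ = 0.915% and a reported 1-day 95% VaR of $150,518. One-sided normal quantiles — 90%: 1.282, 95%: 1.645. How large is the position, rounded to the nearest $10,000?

VaR as a fraction of value: z·σ = 1.645 × 0.915% = 1.50517%.
Position = $150,518 / 0.0150517 = $10,000,033.

$10,000,000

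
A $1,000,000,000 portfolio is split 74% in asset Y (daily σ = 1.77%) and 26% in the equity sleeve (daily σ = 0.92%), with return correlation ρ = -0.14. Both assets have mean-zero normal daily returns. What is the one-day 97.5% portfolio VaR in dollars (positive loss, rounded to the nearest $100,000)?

$25,400,000

σ_p² = 0.74²·1.77² + 0.26²·0.92² + 2·-0.14·0.74·0.26·1.77·0.92 = 1.6851 (%²).
σ_p = √1.6851 = 1.298%.
At 97.5%, z = 1.960.
VaR = 1.960 × 1.298% = 2.544%; on $1,000,000,000 that is $25,440,000.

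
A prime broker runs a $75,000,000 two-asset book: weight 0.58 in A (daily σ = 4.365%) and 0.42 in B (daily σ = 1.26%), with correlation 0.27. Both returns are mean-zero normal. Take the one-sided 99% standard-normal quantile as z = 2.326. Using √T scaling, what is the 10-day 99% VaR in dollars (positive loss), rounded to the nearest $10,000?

σ_p = √(0.58²·4.365² + 0.42²·1.26² + 2·0.27·0.58·0.42·4.365·1.26) = 2.723%.
σ_{10d} = 2.723% × √10 = 8.611%.
VaR = 2.326 × 8.611% = 20.029%; on $75,000,000 that is $15,021,750.

$15,020,000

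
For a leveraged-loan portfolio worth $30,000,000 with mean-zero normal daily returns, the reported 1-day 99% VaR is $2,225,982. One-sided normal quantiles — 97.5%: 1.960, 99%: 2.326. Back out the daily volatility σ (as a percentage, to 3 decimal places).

VaR as a fraction: $2,225,982 / $30,000,000 = 7.420%.
σ = VaR / z = 7.420% / 2.326 = 3.190%.

3.190%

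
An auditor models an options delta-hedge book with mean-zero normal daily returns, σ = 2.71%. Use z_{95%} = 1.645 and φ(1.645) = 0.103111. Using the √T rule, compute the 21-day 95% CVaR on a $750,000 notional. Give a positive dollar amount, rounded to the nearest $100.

σ_{21d} = 2.71% × √21 = 12.419%.
ES multiplier = φ(z)/(1−α) = 0.103111/0.05 = 2.062.
ES = 12.419% × 2.062 = 25.608%; on $750,000: $192,060.

$192,100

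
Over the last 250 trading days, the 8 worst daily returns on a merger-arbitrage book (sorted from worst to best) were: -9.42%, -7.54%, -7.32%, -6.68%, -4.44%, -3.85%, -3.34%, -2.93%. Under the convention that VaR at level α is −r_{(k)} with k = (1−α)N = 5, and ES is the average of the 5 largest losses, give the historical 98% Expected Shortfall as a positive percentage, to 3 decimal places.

The 5 worst returns sum to -35.40%.
ES = −(-35.40%) / 5 = 7.08% ≈ 7.080%.

7.080%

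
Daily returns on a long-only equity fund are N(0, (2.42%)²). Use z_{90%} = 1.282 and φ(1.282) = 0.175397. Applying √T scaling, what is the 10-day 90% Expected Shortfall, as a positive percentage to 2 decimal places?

σ_{10d} = 2.42% × √10 = 7.653%.
ES multiplier = φ(z)/(1−α) = 0.175397/0.1 = 1.754.
ES = 7.653% × 1.754 = 13.423%.

13.42%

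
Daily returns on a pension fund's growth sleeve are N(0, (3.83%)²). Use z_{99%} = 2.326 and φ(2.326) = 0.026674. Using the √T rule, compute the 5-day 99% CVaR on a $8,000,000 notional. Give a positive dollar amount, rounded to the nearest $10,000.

$1,830,000

σ_{5d} = 3.83% × √5 = 8.564%.
ES multiplier = φ(z)/(1−α) = 0.026674/0.01 = 2.667.
ES = 8.564% × 2.667 = 22.840%; on $8,000,000: $1,827,200.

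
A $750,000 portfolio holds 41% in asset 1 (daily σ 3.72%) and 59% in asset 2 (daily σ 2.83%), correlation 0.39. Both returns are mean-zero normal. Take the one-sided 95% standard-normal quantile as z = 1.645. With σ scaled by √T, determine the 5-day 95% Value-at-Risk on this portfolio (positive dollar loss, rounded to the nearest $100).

$73,500

σ_p = √(0.41²·3.72² + 0.59²·2.83² + 2·0.39·0.41·0.59·3.72·2.83) = 2.665%.
σ_{5d} = 2.665% × √5 = 5.959%.
VaR = 1.645 × 5.959% = 9.803%; on $750,000 that is $73,522.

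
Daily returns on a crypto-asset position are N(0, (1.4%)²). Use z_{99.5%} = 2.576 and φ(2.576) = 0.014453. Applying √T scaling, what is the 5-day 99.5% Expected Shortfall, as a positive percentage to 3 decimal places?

σ_{5d} = 1.4% × √5 = 3.130%.
ES multiplier = φ(z)/(1−α) = 0.014453/0.005 = 2.891.
ES = 3.130% × 2.891 = 9.049%.

9.049%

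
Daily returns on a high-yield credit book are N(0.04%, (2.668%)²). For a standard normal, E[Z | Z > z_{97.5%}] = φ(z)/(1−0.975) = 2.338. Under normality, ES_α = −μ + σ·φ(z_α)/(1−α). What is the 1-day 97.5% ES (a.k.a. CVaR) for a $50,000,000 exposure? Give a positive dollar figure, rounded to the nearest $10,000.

$3,100,000

ES = −(0.04%) + 2.668% × 2.338 = 6.198%.
On $50,000,000: 0.06198 × $50,000,000 = $3,099,000.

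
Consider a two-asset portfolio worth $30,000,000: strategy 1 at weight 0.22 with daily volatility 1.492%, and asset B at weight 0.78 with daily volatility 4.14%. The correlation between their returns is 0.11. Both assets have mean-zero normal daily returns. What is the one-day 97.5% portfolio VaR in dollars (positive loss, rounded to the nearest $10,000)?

$1,930,000

σ_p² = 0.22²·1.492² + 0.78²·4.14² + 2·0.11·0.22·0.78·1.492·4.14 = 10.7687 (%²).
σ_p = √10.7687 = 3.282%.
At 97.5%, z = 1.960.
VaR = 1.960 × 3.282% = 6.433%; on $30,000,000 that is $1,929,900.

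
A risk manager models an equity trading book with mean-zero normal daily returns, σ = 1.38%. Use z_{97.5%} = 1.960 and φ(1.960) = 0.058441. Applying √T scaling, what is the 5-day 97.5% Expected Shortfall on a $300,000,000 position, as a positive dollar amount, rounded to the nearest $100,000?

σ_{5d} = 1.38% × √5 = 3.086%.
ES multiplier = φ(z)/(1−α) = 0.058441/0.025 = 2.338.
ES = 3.086% × 2.338 = 7.215%; on $300,000,000: $21,645,000.

$21,600,000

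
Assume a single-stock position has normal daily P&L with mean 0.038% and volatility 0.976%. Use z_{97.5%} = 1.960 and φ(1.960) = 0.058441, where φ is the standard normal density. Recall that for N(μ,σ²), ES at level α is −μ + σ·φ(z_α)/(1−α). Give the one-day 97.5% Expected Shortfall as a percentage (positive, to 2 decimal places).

Tail multiplier: φ(z)/(1−α) = 0.058441 / 0.025 = 2.338.
ES = −(0.038%) + 0.976% × 2.338 = 2.244%.

2.24%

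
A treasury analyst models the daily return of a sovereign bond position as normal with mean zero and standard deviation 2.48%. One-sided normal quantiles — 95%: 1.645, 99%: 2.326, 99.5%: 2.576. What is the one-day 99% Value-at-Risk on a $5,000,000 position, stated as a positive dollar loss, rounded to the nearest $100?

VaR = z·σ = 2.326 × 2.48% = 5.768%.
On $5,000,000: 0.05768 × $5,000,000 = $288,400.

$288,400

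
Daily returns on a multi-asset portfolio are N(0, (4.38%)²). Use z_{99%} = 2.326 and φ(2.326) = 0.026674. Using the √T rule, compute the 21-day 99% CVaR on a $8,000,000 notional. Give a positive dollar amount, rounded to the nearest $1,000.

$4,283,000

σ_{21d} = 4.38% × √21 = 20.072%.
ES multiplier = φ(z)/(1−α) = 0.026674/0.01 = 2.667.
ES = 20.072% × 2.667 = 53.532%; on $8,000,000: $4,282,560.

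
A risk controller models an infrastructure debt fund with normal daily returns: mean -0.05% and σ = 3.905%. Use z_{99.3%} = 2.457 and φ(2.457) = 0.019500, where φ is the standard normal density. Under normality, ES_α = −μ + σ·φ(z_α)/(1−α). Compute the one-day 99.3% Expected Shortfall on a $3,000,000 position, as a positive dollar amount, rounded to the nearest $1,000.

Tail multiplier: φ(z)/(1−α) = 0.019500 / 0.007 = 2.786.
ES = −(-0.05%) + 3.905% × 2.786 = 10.929%.
On $3,000,000: 0.10929 × $3,000,000 = $327,870.

$328,000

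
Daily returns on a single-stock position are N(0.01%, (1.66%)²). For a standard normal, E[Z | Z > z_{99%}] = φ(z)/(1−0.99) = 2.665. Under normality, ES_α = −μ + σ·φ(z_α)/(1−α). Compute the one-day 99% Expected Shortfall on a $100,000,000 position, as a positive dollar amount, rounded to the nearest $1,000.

ES = −(0.01%) + 1.66% × 2.665 = 4.414%.
On $100,000,000: 0.04414 × $100,000,000 = $4,414,000.

$4,414,000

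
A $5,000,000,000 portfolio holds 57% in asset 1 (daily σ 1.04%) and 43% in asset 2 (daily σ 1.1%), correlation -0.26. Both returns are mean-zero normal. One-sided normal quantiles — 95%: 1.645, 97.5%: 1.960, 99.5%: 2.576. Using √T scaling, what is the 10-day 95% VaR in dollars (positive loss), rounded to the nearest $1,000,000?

$170,000,000

σ_p = √(0.57²·1.04² + 0.43²·1.1² + 2·-0.26·0.57·0.43·1.04·1.1) = 0.655%.
σ_{10d} = 0.655% × √10 = 2.071%.
VaR = 1.645 × 2.071% = 3.407%; on $5,000,000,000 that is $170,350,000.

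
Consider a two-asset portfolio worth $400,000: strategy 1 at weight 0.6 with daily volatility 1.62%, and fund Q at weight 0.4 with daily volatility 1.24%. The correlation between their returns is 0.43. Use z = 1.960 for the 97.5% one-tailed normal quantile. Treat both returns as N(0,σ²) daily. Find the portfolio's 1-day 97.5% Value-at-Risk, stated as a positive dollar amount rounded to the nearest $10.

σ_p² = 0.6²·1.62² + 0.4²·1.24² + 2·0.43·0.6·0.4·1.62·1.24 = 1.6054 (%²).
σ_p = √1.6054 = 1.267%.
VaR = 1.960 × 1.267% = 2.483%; on $400,000 that is $9,932.

$9,930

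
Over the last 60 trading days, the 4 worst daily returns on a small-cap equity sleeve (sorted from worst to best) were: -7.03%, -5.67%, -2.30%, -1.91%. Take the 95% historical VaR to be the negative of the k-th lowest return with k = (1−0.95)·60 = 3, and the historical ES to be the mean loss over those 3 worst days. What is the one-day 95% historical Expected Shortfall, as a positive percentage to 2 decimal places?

The 3 worst returns sum to -15.00%.
ES = −(-15.00%) / 3 = 5% ≈ 5.00%.

5.00%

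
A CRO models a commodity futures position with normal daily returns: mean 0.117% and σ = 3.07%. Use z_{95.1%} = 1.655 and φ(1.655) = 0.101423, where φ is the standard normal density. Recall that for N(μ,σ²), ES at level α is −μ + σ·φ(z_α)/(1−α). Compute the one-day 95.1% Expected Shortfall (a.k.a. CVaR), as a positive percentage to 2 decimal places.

Tail multiplier: φ(z)/(1−α) = 0.101423 / 0.049 = 2.070.
ES = −(0.117%) + 3.07% × 2.070 = 6.238%.

6.24%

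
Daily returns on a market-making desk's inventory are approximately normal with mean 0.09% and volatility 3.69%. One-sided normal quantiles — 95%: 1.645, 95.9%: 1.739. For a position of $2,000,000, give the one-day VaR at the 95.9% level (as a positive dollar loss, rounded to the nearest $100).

$126,500

VaR = −μ + z·σ = −(0.09%) + 1.739 × 3.69% = 6.327%.
On $2,000,000: 0.06327 × $2,000,000 = $126,540.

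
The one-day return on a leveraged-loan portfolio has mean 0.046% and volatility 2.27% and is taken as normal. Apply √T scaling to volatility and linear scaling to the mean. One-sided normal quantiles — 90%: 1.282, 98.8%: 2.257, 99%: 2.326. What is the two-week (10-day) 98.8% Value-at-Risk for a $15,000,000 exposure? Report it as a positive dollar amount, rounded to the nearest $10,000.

$2,360,000

σ_{10d} = 2.27% × √10 = 7.178%; μ_{10d} = 10 × 0.046% = 0.460%.
VaR = −(0.460%) + 2.257 × 7.178% = 15.741%.
On $15,000,000: 0.15741 × $15,000,000 = $2,361,150.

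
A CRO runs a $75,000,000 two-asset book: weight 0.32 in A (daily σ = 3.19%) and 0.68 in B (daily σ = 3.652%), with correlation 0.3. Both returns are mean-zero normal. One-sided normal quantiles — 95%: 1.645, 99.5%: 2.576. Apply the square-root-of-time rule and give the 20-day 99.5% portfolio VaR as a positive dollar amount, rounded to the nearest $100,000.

σ_p = √(0.32²·3.19² + 0.68²·3.652² + 2·0.3·0.32·0.68·3.19·3.652) = 2.955%.
σ_{20d} = 2.955% × √20 = 13.215%.
VaR = 2.576 × 13.215% = 34.042%; on $75,000,000 that is $25,531,500.

$25,500,000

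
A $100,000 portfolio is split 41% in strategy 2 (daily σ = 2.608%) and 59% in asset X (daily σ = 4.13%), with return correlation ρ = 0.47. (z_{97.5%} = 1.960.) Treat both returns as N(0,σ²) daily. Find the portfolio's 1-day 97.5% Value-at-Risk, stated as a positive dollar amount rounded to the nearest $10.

σ_p² = 0.41²·2.608² + 0.59²·4.13² + 2·0.47·0.41·0.59·2.608·4.13 = 9.5301 (%²).
σ_p = √9.5301 = 3.087%.
VaR = 1.960 × 3.087% = 6.051%; on $100,000 that is $6,051.

$6,050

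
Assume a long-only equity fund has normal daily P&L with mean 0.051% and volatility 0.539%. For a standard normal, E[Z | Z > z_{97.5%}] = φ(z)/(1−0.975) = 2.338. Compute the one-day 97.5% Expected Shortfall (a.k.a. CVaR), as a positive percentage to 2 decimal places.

ES = −(0.051%) + 0.539% × 2.338 = 1.209%.

1.21%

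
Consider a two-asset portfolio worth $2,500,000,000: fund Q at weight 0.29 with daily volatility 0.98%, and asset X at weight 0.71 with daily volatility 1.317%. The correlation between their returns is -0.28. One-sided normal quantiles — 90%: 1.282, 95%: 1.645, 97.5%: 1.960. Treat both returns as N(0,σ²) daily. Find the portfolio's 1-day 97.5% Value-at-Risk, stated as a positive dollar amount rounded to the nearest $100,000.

$44,000,000

σ_p² = 0.29²·0.98² + 0.71²·1.317² + 2·-0.28·0.29·0.71·0.98·1.317 = 0.8063 (%²).
σ_p = √0.8063 = 0.898%.
VaR = 1.960 × 0.898% = 1.760%; on $2,500,000,000 that is $44,000,000.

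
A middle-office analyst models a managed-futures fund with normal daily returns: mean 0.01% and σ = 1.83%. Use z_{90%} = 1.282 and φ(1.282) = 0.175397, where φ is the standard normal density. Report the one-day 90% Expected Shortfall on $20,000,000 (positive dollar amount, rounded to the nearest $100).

Tail multiplier: φ(z)/(1−α) = 0.175397 / 0.1 = 1.754.
ES = −(0.01%) + 1.83% × 1.754 = 3.200%.
On $20,000,000: 0.03200 × $20,000,000 = $640,000.

$640,000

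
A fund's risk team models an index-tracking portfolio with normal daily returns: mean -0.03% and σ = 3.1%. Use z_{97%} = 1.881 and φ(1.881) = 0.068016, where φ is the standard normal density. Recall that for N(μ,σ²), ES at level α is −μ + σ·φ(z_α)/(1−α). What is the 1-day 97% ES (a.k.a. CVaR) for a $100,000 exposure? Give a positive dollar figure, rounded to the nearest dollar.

Tail multiplier: φ(z)/(1−α) = 0.068016 / 0.03 = 2.267.
ES = −(-0.03%) + 3.1% × 2.267 = 7.058%.
On $100,000: 0.07058 × $100,000 = $7,058.

$7,058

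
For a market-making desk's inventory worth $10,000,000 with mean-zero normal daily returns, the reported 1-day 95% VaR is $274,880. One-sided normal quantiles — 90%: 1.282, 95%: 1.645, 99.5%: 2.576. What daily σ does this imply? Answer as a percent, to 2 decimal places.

1.67%

VaR as a fraction: $274,880 / $10,000,000 = 2.749%.
σ = VaR / z = 2.749% / 1.645 = 1.671%.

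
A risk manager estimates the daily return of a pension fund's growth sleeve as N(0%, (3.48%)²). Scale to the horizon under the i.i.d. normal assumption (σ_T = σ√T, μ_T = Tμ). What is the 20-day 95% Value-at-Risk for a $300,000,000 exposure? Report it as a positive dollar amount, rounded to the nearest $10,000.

At 95%, z = 1.645.
σ_{20d} = 3.48% × √20 = 15.563%.
VaR = 1.645 × 15.563% = 25.601%.
On $300,000,000: 0.25601 × $300,000,000 = $76,803,000.

$76,800,000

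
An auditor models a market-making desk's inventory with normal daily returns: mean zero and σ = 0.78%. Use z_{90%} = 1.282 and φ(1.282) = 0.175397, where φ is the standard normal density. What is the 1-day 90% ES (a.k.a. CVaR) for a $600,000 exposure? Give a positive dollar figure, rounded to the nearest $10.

$8,210

Tail multiplier: φ(z)/(1−α) = 0.175397 / 0.1 = 1.754.
ES = 0.78% × 1.754 = 1.368%.
On $600,000: 0.01368 × $600,000 = $8,208.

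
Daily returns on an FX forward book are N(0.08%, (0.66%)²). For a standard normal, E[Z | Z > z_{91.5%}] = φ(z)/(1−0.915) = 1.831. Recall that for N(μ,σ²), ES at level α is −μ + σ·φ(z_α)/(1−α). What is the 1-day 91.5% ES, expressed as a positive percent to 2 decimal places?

1.13%

ES = −(0.08%) + 0.66% × 1.831 = 1.128%.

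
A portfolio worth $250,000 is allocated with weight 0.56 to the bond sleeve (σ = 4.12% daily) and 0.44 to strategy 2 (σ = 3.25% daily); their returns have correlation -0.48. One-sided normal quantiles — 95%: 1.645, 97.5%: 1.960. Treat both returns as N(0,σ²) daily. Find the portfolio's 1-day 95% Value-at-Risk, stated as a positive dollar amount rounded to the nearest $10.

σ_p² = 0.56²·4.12² + 0.44²·3.25² + 2·-0.48·0.56·0.44·4.12·3.25 = 4.2007 (%²).
σ_p = √4.2007 = 2.050%.
VaR = 1.645 × 2.050% = 3.372%; on $250,000 that is $8,430.

$8,430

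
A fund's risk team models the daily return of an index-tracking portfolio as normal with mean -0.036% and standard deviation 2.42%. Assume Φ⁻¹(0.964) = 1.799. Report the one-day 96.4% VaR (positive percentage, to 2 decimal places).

4.39%

VaR = −μ + z·σ = −(-0.036%) + 1.799 × 2.42% = 4.390%.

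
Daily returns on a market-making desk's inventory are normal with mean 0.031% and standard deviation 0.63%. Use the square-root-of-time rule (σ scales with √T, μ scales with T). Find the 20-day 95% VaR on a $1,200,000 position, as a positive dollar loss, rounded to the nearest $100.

$48,200

At 95%, z = 1.645.
σ_{20d} = 0.63% × √20 = 2.817%; μ_{20d} = 20 × 0.031% = 0.620%.
VaR = −(0.620%) + 1.645 × 2.817% = 4.014%.
On $1,200,000: 0.04014 × $1,200,000 = $48,168.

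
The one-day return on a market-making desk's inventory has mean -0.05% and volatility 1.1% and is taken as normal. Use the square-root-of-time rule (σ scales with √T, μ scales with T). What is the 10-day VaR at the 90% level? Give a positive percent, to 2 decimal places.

4.96%

At 90%, z = 1.282.
σ_{10d} = 1.1% × √10 = 3.479%; μ_{10d} = 10 × -0.05% = -0.500%.
VaR = −(-0.500%) + 1.282 × 3.479% = 4.960%.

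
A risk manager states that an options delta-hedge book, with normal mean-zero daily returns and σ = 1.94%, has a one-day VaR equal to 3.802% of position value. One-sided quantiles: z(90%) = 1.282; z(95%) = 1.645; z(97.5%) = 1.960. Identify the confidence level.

Implied z = VaR/σ = 3.802 / 1.94 = 1.960.
This matches z(97.5%) = 1.960.

97.5%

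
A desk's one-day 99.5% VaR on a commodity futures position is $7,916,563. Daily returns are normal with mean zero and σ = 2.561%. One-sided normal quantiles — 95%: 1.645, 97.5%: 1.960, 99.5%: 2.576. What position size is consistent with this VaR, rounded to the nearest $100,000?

$120,000,000

VaR as a fraction of value: z·σ = 2.576 × 2.561% = 6.59714%.
Position = $7,916,563 / 0.0659714 = $119,999,997.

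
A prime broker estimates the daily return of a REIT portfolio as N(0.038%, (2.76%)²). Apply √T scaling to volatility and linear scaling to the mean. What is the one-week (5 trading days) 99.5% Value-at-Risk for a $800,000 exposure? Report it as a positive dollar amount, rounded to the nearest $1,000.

$126,000

At 99.5%, z = 2.576.
σ_{5d} = 2.76% × √5 = 6.172%; μ_{5d} = 5 × 0.038% = 0.190%.
VaR = −(0.190%) + 2.576 × 6.172% = 15.709%.
On $800,000: 0.15709 × $800,000 = $125,672.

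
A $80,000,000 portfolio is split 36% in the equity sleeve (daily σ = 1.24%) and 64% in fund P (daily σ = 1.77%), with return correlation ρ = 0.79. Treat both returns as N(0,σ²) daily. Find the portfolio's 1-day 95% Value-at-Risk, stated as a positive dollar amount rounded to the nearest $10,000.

$1,990,000

σ_p² = 0.36²·1.24² + 0.64²·1.77² + 2·0.79·0.36·0.64·1.24·1.77 = 2.2815 (%²).
σ_p = √2.2815 = 1.510%.
At 95%, z = 1.645.
VaR = 1.645 × 1.510% = 2.484%; on $80,000,000 that is $1,987,200.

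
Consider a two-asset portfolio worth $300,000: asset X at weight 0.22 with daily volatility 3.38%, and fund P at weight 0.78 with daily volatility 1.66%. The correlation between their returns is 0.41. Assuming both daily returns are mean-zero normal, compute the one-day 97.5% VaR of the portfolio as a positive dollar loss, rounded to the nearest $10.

σ_p² = 0.22²·3.38² + 0.78²·1.66² + 2·0.41·0.22·0.78·3.38·1.66 = 3.0190 (%²).
σ_p = √3.0190 = 1.738%.
At 97.5%, z = 1.960.
VaR = 1.960 × 1.738% = 3.406%; on $300,000 that is $10,218.

$10,220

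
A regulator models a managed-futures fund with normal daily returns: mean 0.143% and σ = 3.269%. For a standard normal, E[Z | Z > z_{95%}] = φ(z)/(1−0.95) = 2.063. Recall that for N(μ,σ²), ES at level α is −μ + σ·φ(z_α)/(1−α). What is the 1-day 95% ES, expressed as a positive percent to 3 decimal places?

ES = −(0.143%) + 3.269% × 2.063 = 6.601%.

6.601%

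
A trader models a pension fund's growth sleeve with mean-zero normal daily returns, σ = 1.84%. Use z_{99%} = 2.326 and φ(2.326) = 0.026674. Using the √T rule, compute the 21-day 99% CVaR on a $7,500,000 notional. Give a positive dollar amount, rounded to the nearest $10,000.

σ_{21d} = 1.84% × √21 = 8.432%.
ES multiplier = φ(z)/(1−α) = 0.026674/0.01 = 2.667.
ES = 8.432% × 2.667 = 22.488%; on $7,500,000: $1,686,600.

$1,690,000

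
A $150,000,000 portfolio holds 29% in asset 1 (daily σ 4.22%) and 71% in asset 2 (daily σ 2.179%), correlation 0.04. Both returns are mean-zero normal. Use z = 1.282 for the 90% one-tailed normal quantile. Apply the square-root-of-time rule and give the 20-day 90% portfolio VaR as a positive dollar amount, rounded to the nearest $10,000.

σ_p = √(0.29²·4.22² + 0.71²·2.179² + 2·0.04·0.29·0.71·4.22·2.179) = 2.011%.
σ_{20d} = 2.011% × √20 = 8.993%.
VaR = 1.282 × 8.993% = 11.529%; on $150,000,000 that is $17,293,500.

$17,290,000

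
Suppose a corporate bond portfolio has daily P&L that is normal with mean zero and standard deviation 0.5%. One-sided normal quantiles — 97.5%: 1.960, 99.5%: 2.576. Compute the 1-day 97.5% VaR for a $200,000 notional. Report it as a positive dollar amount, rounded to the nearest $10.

VaR = z·σ = 1.960 × 0.5% = 0.980%.
On $200,000: 0.00980 × $200,000 = $1,960.

$1,960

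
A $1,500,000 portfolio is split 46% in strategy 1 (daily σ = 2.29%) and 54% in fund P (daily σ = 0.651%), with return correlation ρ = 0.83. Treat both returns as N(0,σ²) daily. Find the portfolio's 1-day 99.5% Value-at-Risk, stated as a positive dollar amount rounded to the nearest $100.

σ_p² = 0.46²·2.29² + 0.54²·0.651² + 2·0.83·0.46·0.54·2.29·0.651 = 1.8480 (%²).
σ_p = √1.8480 = 1.359%.
At 99.5%, z = 2.576.
VaR = 2.576 × 1.359% = 3.501%; on $1,500,000 that is $52,515.

$52,500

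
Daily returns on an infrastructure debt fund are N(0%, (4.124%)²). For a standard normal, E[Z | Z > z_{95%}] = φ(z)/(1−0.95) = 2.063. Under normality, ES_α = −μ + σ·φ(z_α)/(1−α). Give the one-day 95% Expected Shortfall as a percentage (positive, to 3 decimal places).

ES = 4.124% × 2.063 = 8.508%.

8.508%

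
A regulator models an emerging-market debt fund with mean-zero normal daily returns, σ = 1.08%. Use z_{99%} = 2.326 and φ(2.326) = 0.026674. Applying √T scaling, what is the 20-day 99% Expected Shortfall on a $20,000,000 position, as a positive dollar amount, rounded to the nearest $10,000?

σ_{20d} = 1.08% × √20 = 4.830%.
ES multiplier = φ(z)/(1−α) = 0.026674/0.01 = 2.667.
ES = 4.830% × 2.667 = 12.882%; on $20,000,000: $2,576,400.

$2,580,000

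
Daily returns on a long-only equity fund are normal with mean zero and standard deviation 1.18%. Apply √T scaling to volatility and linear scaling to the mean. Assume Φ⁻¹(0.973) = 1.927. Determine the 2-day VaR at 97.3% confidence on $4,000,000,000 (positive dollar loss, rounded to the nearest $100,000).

σ_{2d} = 1.18% × √2 = 1.669%.
VaR = 1.927 × 1.669% = 3.216%.
On $4,000,000,000: 0.03216 × $4,000,000,000 = $128,640,000.

$128,600,000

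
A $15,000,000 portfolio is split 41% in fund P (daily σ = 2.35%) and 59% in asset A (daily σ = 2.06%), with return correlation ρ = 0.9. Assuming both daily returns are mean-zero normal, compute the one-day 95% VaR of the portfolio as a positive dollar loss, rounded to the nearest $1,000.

σ_p² = 0.41²·2.35² + 0.59²·2.06² + 2·0.9·0.41·0.59·2.35·2.06 = 4.5134 (%²).
σ_p = √4.5134 = 2.124%.
At 95%, z = 1.645.
VaR = 1.645 × 2.124% = 3.494%; on $15,000,000 that is $524,100.

$524,000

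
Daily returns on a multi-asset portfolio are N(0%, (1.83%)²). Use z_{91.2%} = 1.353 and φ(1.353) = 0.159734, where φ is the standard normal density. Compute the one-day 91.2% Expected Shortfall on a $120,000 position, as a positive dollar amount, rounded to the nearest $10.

$3,990

Tail multiplier: φ(z)/(1−α) = 0.159734 / 0.088 = 1.815.
ES = 1.83% × 1.815 = 3.321%.
On $120,000: 0.03321 × $120,000 = $3,985.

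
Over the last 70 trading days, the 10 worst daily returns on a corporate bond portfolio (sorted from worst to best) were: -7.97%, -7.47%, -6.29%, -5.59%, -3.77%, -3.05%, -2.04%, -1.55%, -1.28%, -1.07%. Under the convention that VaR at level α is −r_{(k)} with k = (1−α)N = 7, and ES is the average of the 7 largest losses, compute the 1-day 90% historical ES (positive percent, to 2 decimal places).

5.17%

The 7 worst returns sum to -36.18%.
ES = −(-36.18%) / 7 = 5.1685…% ≈ 5.17%.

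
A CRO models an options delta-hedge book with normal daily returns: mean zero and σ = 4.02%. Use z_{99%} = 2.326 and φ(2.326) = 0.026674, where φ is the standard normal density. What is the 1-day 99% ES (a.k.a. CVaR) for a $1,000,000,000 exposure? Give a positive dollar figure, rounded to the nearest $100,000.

$107,200,000

Tail multiplier: φ(z)/(1−α) = 0.026674 / 0.01 = 2.667.
ES = 4.02% × 2.667 = 10.721%.
On $1,000,000,000: 0.10721 × $1,000,000,000 = $107,210,000.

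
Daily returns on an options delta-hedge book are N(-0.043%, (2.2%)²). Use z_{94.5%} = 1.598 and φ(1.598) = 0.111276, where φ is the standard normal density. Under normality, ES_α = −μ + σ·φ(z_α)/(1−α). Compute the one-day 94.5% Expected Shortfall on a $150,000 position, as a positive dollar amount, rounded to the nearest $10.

Tail multiplier: φ(z)/(1−α) = 0.111276 / 0.055 = 2.023.
ES = −(-0.043%) + 2.2% × 2.023 = 4.494%.
On $150,000: 0.04494 × $150,000 = $6,741.

$6,740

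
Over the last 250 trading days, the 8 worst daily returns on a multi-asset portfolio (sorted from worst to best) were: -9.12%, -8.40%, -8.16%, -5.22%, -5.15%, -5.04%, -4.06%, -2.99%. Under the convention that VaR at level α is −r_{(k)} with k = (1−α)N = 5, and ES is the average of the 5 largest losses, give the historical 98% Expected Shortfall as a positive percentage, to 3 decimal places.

The 5 worst returns sum to -36.05%.
ES = −(-36.05%) / 5 = 7.21% ≈ 7.210%.

7.210%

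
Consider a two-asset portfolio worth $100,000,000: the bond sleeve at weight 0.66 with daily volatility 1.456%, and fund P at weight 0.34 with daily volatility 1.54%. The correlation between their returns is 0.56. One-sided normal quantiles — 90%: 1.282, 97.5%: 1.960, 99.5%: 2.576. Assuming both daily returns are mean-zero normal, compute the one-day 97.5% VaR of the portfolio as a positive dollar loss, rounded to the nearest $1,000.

$2,601,000

σ_p² = 0.66²·1.456² + 0.34²·1.54² + 2·0.56·0.66·0.34·1.456·1.54 = 1.7611 (%²).
σ_p = √1.7611 = 1.327%.
VaR = 1.960 × 1.327% = 2.601%; on $100,000,000 that is $2,601,000.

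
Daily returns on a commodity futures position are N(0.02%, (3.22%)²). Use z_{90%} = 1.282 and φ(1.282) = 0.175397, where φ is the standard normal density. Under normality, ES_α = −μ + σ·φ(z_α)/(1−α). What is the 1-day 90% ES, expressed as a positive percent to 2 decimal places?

5.63%

Tail multiplier: φ(z)/(1−α) = 0.175397 / 0.1 = 1.754.
ES = −(0.02%) + 3.22% × 1.754 = 5.628%.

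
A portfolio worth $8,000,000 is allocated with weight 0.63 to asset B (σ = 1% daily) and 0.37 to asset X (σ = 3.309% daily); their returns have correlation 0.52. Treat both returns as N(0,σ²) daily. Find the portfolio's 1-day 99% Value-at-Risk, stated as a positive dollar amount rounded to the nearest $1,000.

$306,000

σ_p² = 0.63²·1² + 0.37²·3.309² + 2·0.52·0.63·0.37·1·3.309 = 2.6981 (%²).
σ_p = √2.6981 = 1.643%.
At 99%, z = 2.326.
VaR = 2.326 × 1.643% = 3.822%; on $8,000,000 that is $305,760.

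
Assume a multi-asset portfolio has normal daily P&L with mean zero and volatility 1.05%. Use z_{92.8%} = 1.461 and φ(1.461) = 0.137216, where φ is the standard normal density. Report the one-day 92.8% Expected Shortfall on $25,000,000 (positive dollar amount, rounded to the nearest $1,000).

Tail multiplier: φ(z)/(1−α) = 0.137216 / 0.072 = 1.906.
ES = 1.05% × 1.906 = 2.001%.
On $25,000,000: 0.02001 × $25,000,000 = $500,250.

$500,000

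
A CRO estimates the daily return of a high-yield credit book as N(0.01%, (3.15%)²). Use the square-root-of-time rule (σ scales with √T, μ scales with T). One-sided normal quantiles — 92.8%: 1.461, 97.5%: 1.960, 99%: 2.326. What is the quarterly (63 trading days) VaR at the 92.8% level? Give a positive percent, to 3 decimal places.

σ_{63d} = 3.15% × √63 = 25.002%; μ_{63d} = 63 × 0.01% = 0.630%.
VaR = −(0.630%) + 1.461 × 25.002% = 35.898%.

35.898%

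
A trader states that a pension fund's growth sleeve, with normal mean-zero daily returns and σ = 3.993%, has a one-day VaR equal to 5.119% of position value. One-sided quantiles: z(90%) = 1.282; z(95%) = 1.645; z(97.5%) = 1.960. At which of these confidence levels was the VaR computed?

Implied z = VaR/σ = 5.119 / 3.993 = 1.282.
This matches z(90%) = 1.282.

90%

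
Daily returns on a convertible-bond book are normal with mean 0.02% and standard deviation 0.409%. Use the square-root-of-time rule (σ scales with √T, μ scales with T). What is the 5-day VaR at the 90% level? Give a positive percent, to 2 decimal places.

At 90%, z = 1.282.
σ_{5d} = 0.409% × √5 = 0.915%; μ_{5d} = 5 × 0.02% = 0.100%.
VaR = −(0.100%) + 1.282 × 0.915% = 1.073%.

1.07%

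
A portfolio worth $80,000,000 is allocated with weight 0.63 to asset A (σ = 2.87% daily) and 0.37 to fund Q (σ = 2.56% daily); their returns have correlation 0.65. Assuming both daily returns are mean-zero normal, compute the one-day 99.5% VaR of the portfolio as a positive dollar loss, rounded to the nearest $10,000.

σ_p² = 0.63²·2.87² + 0.37²·2.56² + 2·0.65·0.63·0.37·2.87·2.56 = 6.3928 (%²).
σ_p = √6.3928 = 2.528%.
At 99.5%, z = 2.576.
VaR = 2.576 × 2.528% = 6.512%; on $80,000,000 that is $5,209,600.

$5,210,000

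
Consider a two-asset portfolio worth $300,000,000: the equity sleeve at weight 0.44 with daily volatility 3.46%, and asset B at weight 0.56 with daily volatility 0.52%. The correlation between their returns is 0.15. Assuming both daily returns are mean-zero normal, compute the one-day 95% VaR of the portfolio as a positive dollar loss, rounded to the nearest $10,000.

$7,860,000

σ_p² = 0.44²·3.46² + 0.56²·0.52² + 2·0.15·0.44·0.56·3.46·0.52 = 2.5355 (%²).
σ_p = √2.5355 = 1.592%.
At 95%, z = 1.645.
VaR = 1.645 × 1.592% = 2.619%; on $300,000,000 that is $7,857,000.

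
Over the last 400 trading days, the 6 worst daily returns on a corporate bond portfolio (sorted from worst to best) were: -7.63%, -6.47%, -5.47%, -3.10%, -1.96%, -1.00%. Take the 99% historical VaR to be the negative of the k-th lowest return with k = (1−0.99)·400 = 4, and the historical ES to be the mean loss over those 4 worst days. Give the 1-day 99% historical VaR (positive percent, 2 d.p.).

3.10%

k = 4; the 4th lowest return is -3.10%, so VaR = 3.10%.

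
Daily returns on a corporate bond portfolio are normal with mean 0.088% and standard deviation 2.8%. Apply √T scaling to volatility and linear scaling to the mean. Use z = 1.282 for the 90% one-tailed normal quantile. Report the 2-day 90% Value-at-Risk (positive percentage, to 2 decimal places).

σ_{2d} = 2.8% × √2 = 3.960%; μ_{2d} = 2 × 0.088% = 0.176%.
VaR = −(0.176%) + 1.282 × 3.960% = 4.901%.

4.90%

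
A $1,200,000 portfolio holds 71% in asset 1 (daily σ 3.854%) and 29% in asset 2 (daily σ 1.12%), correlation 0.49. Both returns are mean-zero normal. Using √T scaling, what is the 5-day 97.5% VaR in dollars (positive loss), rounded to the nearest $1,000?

σ_p = √(0.71²·3.854² + 0.29²·1.12² + 2·0.49·0.71·0.29·3.854·1.12) = 2.909%.
σ_{5d} = 2.909% × √5 = 6.505%.
z(97.5%) = 1.960.
VaR = 1.960 × 6.505% = 12.750%; on $1,200,000 that is $153,000.

$153,000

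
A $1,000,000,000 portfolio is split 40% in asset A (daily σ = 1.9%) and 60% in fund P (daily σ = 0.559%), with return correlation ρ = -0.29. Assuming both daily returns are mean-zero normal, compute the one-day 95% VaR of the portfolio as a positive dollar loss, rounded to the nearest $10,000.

σ_p² = 0.4²·1.9² + 0.6²·0.559² + 2·-0.29·0.4·0.6·1.9·0.559 = 0.5422 (%²).
σ_p = √0.5422 = 0.736%.
At 95%, z = 1.645.
VaR = 1.645 × 0.736% = 1.211%; on $1,000,000,000 that is $12,110,000.

$12,110,000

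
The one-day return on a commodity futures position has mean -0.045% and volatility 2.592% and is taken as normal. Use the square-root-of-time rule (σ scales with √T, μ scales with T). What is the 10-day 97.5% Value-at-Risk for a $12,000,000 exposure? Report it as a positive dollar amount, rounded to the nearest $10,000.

At 97.5%, z = 1.960.
σ_{10d} = 2.592% × √10 = 8.197%; μ_{10d} = 10 × -0.045% = -0.450%.
VaR = −(-0.450%) + 1.960 × 8.197% = 16.516%.
On $12,000,000: 0.16516 × $12,000,000 = $1,981,920.

$1,980,000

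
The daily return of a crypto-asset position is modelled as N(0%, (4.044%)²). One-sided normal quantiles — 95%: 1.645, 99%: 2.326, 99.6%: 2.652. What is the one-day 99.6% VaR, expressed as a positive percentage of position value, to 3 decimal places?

VaR = z·σ = 2.652 × 4.044% = 10.725%.

10.725%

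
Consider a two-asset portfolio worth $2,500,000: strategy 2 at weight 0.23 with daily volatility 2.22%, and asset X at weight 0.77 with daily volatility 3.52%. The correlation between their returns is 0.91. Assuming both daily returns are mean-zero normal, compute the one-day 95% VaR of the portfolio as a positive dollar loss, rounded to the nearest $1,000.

σ_p² = 0.23²·2.22² + 0.77²·3.52² + 2·0.91·0.23·0.77·2.22·3.52 = 10.1257 (%²).
σ_p = √10.1257 = 3.182%.
At 95%, z = 1.645.
VaR = 1.645 × 3.182% = 5.234%; on $2,500,000 that is $130,850.

$131,000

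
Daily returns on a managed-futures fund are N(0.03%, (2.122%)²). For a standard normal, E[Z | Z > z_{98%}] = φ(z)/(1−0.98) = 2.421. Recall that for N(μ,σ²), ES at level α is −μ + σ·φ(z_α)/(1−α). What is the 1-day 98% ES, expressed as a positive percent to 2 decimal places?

ES = −(0.03%) + 2.122% × 2.421 = 5.107%.

5.11%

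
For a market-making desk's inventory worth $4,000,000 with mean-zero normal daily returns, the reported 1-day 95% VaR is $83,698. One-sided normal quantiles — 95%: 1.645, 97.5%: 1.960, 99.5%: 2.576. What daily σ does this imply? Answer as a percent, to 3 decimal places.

VaR as a fraction: $83,698 / $4,000,000 = 2.092%.
σ = VaR / z = 2.092% / 1.645 = 1.272%.

1.272%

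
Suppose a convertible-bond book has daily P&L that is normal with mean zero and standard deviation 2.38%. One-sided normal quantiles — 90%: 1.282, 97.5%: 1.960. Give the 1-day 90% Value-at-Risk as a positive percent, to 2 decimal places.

VaR = z·σ = 1.282 × 2.38% = 3.051%.

3.05%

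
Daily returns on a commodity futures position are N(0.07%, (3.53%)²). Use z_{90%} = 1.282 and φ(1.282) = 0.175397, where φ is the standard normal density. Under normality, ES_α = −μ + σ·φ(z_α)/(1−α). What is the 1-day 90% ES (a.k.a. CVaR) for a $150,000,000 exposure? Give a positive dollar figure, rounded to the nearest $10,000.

Tail multiplier: φ(z)/(1−α) = 0.175397 / 0.1 = 1.754.
ES = −(0.07%) + 3.53% × 1.754 = 6.122%.
On $150,000,000: 0.06122 × $150,000,000 = $9,183,000.

$9,180,000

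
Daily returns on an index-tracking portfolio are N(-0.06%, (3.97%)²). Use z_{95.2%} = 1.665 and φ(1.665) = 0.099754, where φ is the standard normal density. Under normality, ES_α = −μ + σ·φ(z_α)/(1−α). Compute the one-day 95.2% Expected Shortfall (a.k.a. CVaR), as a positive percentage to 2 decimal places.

Tail multiplier: φ(z)/(1−α) = 0.099754 / 0.048 = 2.078.
ES = −(-0.06%) + 3.97% × 2.078 = 8.310%.

8.31%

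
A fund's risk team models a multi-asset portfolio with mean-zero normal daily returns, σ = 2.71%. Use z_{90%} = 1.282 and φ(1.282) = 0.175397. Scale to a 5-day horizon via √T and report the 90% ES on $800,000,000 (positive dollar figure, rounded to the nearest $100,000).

σ_{5d} = 2.71% × √5 = 6.060%.
ES multiplier = φ(z)/(1−α) = 0.175397/0.1 = 1.754.
ES = 6.060% × 1.754 = 10.629%; on $800,000,000: $85,032,000.

$85,000,000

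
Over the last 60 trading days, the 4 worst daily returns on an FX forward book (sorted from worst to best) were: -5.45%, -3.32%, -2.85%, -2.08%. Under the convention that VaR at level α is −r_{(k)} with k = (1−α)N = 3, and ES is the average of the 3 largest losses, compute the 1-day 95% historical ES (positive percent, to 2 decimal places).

3.87%

The 3 worst returns sum to -11.62%.
ES = −(-11.62%) / 3 = 3.8733…% ≈ 3.87%.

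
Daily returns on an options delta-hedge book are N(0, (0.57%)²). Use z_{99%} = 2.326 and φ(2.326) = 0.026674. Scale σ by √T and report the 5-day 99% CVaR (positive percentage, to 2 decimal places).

σ_{5d} = 0.57% × √5 = 1.275%.
ES multiplier = φ(z)/(1−α) = 0.026674/0.01 = 2.667.
ES = 1.275% × 2.667 = 3.400%.

3.40%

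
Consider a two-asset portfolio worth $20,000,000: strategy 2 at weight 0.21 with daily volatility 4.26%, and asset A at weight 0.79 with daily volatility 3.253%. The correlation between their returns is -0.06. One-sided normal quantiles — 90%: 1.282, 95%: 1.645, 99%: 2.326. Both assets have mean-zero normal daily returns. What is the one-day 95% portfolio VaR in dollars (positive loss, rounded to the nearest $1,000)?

σ_p² = 0.21²·4.26² + 0.79²·3.253² + 2·-0.06·0.21·0.79·4.26·3.253 = 7.1287 (%²).
σ_p = √7.1287 = 2.670%.
VaR = 1.645 × 2.670% = 4.392%; on $20,000,000 that is $878,400.

$878,000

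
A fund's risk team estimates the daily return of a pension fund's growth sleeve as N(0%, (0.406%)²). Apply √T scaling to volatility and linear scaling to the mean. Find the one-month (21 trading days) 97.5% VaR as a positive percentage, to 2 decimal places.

At 97.5%, z = 1.960.
σ_{21d} = 0.406% × √21 = 1.861%.
VaR = 1.960 × 1.861% = 3.648%.

3.65%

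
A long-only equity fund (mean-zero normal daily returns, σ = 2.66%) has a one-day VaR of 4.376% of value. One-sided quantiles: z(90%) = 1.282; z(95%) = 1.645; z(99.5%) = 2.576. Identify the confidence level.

Implied z = VaR/σ = 4.376 / 2.66 = 1.645.
This matches z(95%) = 1.645.

95%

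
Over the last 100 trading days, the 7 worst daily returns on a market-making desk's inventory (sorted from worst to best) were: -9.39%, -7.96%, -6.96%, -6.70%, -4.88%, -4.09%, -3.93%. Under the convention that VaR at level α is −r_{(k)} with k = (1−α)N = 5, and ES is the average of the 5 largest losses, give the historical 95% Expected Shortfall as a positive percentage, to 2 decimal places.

7.18%

The 5 worst returns sum to -35.89%.
ES = −(-35.89%) / 5 = 7.178% ≈ 7.18%.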